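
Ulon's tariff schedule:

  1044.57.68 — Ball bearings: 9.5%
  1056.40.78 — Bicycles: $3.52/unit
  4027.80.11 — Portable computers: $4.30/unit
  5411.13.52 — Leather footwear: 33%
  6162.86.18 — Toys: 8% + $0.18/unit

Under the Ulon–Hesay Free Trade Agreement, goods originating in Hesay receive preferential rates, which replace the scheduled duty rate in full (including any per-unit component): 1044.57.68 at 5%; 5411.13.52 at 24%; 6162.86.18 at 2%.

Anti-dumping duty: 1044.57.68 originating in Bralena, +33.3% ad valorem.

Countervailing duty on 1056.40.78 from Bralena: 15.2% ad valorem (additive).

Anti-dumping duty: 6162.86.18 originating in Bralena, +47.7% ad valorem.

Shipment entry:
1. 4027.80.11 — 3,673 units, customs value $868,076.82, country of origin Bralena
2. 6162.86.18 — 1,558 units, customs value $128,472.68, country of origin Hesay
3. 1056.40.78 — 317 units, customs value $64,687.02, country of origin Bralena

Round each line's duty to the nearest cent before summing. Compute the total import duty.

$29,311.62

Line 1 (4027.80.11, Bralena, 3,673 units, $868,076.82):
Base rate for 4027.80.11 is $4.30/unit.
Duty = 3,673 × $4.30 = $15,793.90.
Line 2 (6162.86.18, Hesay, 1,558 units, $128,472.68):
Base rate for 6162.86.18 is 8% + $0.18/unit.
Origin Hesay qualifies under the Ulon–Hesay agreement and 6162.86.18 is covered: preferential rate 2% applies instead.
The additional-duty order on 6162.86.18 targets Bralena, not Hesay; it does not apply.
Duty = $128,472.68 × 2% = $2,569.45.
Line 3 (1056.40.78, Bralena, 317 units, $64,687.02):
Base rate for 1056.40.78 is $3.52/unit.
Additional duty on 1056.40.78 from Bralena: +15.2% ad valorem. Applied ad valorem rate = 15.2%.
Duty = $64,687.02 × 15.2% + 317 × $3.52 = $10,948.27.
Total = $15,793.90 + $2,569.45 + $10,948.27 = $29,311.62.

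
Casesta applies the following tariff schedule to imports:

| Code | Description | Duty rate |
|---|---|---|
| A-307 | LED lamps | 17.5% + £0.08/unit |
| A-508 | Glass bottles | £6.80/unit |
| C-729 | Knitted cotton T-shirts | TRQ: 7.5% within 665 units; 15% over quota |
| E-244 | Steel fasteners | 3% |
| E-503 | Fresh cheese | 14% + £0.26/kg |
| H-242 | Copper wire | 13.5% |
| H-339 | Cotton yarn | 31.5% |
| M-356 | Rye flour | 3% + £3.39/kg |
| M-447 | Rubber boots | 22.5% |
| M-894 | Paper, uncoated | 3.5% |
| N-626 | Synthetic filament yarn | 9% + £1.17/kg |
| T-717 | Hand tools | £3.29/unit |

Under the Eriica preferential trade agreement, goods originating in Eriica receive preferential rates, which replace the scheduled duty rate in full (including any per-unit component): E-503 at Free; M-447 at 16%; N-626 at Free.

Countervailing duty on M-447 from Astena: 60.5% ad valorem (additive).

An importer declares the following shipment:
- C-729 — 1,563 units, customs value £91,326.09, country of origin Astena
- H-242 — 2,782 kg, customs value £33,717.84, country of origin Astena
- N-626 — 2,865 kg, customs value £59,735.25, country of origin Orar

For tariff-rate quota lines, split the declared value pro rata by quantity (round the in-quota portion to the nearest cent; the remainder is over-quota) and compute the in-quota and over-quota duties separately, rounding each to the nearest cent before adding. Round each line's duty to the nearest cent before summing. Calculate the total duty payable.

Line 1 (C-729, Astena, 1,563 units, £91,326.09):
Code C-729 is under a tariff-rate quota (threshold 665 units). In-quota: 665 units at 7.5%; over-quota: 898 units at 15%.
Pro-rata value split: in-quota = £91,326.09 × 665/1,563 = £38,855.95; over-quota = £91,326.09 − £38,855.95 = £52,470.14.
In-quota duty = £38,855.95 × 7.5% = £2,914.20. Over-quota duty = £52,470.14 × 15% = £7,870.52.
Line duty = £2,914.20 + £7,870.52 = £10,784.72.
Line 2 (H-242, Astena, 2,782 kg, £33,717.84):
Base rate for H-242 is 13.5%.
Duty = £33,717.84 × 13.5% = £4,551.91.
Line 3 (N-626, Orar, 2,865 kg, £59,735.25):
Base rate for N-626 is 9% + £1.17/kg.
N-626 has an FTA preferential rate, but origin Orar is not Eriica; base rate stands.
Duty = £59,735.25 × 9% + 2,865 × £1.17 = £8,728.22.
Total = £10,784.72 + £4,551.91 + £8,728.22 = £24,064.85.

£24,064.85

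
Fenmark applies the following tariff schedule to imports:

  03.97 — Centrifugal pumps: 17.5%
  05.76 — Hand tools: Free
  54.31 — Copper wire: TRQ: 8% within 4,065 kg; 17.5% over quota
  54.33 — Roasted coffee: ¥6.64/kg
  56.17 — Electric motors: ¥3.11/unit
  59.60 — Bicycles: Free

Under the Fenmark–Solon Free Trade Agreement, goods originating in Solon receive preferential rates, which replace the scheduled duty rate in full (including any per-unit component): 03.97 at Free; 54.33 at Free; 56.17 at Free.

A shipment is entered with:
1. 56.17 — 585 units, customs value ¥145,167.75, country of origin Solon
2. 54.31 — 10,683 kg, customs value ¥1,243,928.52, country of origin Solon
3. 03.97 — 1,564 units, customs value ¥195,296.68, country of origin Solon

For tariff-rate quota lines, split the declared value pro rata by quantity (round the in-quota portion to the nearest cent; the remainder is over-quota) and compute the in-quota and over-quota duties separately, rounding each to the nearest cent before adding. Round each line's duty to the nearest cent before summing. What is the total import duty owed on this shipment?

Line 1 (56.17, Solon, 585 units, ¥145,167.75):
Base rate for 56.17 is ¥3.11/unit.
Origin Solon qualifies under the Fenmark–Solon agreement and 56.17 is covered: preferential rate Free applies instead.
Duty = ¥145,167.75 × 0% = ¥0.00.
Line 2 (54.31, Solon, 10,683 kg, ¥1,243,928.52):
Code 54.31 is under a tariff-rate quota (threshold 4,065 kg). In-quota: 4,065 kg at 8%; over-quota: 6,618 kg at 17.5%.
Pro-rata value split: in-quota = ¥1,243,928.52 × 4,065/10,683 = ¥473,328.60; over-quota = ¥1,243,928.52 − ¥473,328.60 = ¥770,599.92.
In-quota duty = ¥473,328.60 × 8% = ¥37,866.29. Over-quota duty = ¥770,599.92 × 17.5% = ¥134,854.99.
Line duty = ¥37,866.29 + ¥134,854.99 = ¥172,721.28.
Line 3 (03.97, Solon, 1,564 units, ¥195,296.68):
Base rate for 03.97 is 17.5%.
Origin Solon qualifies under the Fenmark–Solon agreement and 03.97 is covered: preferential rate Free applies instead.
Duty = ¥195,296.68 × 0% = ¥0.00.
Total = ¥0.00 + ¥172,721.28 + ¥0.00 = ¥172,721.28.

¥172,721.28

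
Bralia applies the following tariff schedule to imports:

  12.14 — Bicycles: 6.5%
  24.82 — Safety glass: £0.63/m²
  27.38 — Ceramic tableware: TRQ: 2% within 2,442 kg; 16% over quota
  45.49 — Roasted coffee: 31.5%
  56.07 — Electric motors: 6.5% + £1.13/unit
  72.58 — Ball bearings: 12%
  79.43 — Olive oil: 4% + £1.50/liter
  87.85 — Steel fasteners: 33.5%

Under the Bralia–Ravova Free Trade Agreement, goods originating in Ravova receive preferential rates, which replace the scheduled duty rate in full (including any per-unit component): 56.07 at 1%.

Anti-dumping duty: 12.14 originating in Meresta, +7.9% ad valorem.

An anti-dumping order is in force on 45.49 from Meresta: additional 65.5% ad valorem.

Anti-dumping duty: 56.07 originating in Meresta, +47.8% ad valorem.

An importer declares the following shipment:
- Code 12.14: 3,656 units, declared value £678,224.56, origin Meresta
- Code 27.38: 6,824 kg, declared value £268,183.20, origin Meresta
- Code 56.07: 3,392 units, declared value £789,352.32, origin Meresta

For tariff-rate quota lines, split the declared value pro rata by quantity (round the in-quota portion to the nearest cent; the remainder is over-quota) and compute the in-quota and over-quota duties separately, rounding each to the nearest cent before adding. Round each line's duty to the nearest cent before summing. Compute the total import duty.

£559,589.04

Line 1 (12.14, Meresta, 3,656 units, £678,224.56):
Base rate for 12.14 is 6.5%.
Additional duty on 12.14 from Meresta: +7.9%. Applied ad valorem rate: 6.5% + 7.9% = 14.4%.
Duty = £678,224.56 × 14.4% = £97,664.34.
Line 2 (27.38, Meresta, 6,824 kg, £268,183.20):
Code 27.38 is under a tariff-rate quota (threshold 2,442 kg). In-quota: 2,442 kg at 2%; over-quota: 4,382 kg at 16%.
Pro-rata value split: in-quota = £268,183.20 × 2,442/6,824 = £95,970.60; over-quota = £268,183.20 − £95,970.60 = £172,212.60.
In-quota duty = £95,970.60 × 2% = £1,919.41. Over-quota duty = £172,212.60 × 16% = £27,554.02.
Line duty = £1,919.41 + £27,554.02 = £29,473.43.
Line 3 (56.07, Meresta, 3,392 units, £789,352.32):
Base rate for 56.07 is 6.5% + £1.13/unit.
56.07 has an FTA preferential rate, but origin Meresta is not Ravova; base rate stands.
Additional duty on 56.07 from Meresta: +47.8%. Applied ad valorem rate: 6.5% + 47.8% = 54.3%.
Duty = £789,352.32 × 54.3% + 3,392 × £1.13 = £432,451.27.
Total = £97,664.34 + £29,473.43 + £432,451.27 = £559,589.04.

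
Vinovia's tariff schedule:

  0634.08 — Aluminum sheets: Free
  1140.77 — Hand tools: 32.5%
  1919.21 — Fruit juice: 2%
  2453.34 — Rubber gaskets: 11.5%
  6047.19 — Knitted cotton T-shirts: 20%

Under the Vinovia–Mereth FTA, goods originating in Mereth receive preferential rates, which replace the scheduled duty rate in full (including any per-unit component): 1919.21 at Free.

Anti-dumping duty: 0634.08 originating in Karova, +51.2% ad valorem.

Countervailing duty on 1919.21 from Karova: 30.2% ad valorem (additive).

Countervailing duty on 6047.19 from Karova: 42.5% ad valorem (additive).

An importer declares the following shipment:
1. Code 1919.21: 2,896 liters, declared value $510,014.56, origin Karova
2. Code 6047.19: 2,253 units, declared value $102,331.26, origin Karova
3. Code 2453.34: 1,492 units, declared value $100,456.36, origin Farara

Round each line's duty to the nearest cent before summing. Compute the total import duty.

Line 1 (1919.21, Karova, 2,896 liters, $510,014.56):
Base rate for 1919.21 is 2%.
1919.21 has an FTA preferential rate, but origin Karova is not Mereth; base rate stands.
Additional duty on 1919.21 from Karova: +30.2%. Applied ad valorem rate: 2% + 30.2% = 32.2%.
Duty = $510,014.56 × 32.2% = $164,224.69.
Line 2 (6047.19, Karova, 2,253 units, $102,331.26):
Base rate for 6047.19 is 20%.
Additional duty on 6047.19 from Karova: +42.5%. Applied ad valorem rate: 20% + 42.5% = 62.5%.
Duty = $102,331.26 × 62.5% = $63,957.04.
Line 3 (2453.34, Farara, 1,492 units, $100,456.36):
Base rate for 2453.34 is 11.5%.
Duty = $100,456.36 × 11.5% = $11,552.48.
Total = $164,224.69 + $63,957.04 + $11,552.48 = $239,734.21.

$239,734.21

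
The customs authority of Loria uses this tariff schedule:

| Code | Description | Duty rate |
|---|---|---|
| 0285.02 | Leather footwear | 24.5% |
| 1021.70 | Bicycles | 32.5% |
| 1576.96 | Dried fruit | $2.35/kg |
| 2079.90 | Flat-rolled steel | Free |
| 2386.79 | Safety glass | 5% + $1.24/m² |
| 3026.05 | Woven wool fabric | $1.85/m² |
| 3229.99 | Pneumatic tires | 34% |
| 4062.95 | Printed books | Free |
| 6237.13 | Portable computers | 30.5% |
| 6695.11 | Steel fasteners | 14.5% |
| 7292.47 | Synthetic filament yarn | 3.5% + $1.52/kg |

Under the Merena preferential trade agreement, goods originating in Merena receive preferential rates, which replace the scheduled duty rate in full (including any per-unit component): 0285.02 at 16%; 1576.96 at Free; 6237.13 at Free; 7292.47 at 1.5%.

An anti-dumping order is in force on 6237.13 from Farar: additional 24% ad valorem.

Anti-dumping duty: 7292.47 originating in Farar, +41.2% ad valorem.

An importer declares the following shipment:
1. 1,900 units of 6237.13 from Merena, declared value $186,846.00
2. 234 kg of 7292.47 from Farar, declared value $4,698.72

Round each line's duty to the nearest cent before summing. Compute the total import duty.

$2,456.01

Line 1 (6237.13, Merena, 1,900 units, $186,846.00):
Base rate for 6237.13 is 30.5%.
Origin Merena qualifies under the Loria–Merena agreement and 6237.13 is covered: preferential rate Free applies instead.
The additional-duty order on 6237.13 targets Farar, not Merena; it does not apply.
Duty = $186,846.00 × 0% = $0.00.
Line 2 (7292.47, Farar, 234 kg, $4,698.72):
Base rate for 7292.47 is 3.5% + $1.52/kg.
7292.47 has an FTA preferential rate, but origin Farar is not Merena; base rate stands.
Additional duty on 7292.47 from Farar: +41.2%. Applied ad valorem rate: 3.5% + 41.2% = 44.7%.
Duty = $4,698.72 × 44.7% + 234 × $1.52 = $2,456.01.
Total = $0.00 + $2,456.01 = $2,456.01.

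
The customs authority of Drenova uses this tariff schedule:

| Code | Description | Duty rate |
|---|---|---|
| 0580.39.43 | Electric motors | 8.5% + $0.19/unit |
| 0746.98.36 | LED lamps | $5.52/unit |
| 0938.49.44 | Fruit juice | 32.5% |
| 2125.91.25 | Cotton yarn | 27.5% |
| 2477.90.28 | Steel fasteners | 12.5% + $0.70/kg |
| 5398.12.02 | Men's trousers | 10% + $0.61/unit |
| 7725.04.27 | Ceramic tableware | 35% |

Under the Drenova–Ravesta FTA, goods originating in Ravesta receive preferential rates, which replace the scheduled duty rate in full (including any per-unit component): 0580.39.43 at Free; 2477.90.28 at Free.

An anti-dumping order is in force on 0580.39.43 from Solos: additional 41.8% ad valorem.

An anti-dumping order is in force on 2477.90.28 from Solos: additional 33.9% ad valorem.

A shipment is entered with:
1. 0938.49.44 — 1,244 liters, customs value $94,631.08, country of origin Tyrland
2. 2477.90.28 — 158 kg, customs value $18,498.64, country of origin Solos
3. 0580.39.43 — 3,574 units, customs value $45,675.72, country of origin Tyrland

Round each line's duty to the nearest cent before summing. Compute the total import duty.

Line 1 (0938.49.44, Tyrland, 1,244 liters, $94,631.08):
Base rate for 0938.49.44 is 32.5%.
Duty = $94,631.08 × 32.5% = $30,755.10.
Line 2 (2477.90.28, Solos, 158 kg, $18,498.64):
Base rate for 2477.90.28 is 12.5% + $0.70/kg.
2477.90.28 has an FTA preferential rate, but origin Solos is not Ravesta; base rate stands.
Additional duty on 2477.90.28 from Solos: +33.9%. Applied ad valorem rate: 12.5% + 33.9% = 46.4%.
Duty = $18,498.64 × 46.4% + 158 × $0.70 = $8,693.97.
Line 3 (0580.39.43, Tyrland, 3,574 units, $45,675.72):
Base rate for 0580.39.43 is 8.5% + $0.19/unit.
0580.39.43 has an FTA preferential rate, but origin Tyrland is not Ravesta; base rate stands.
The additional-duty order on 0580.39.43 targets Solos, not Tyrland; it does not apply.
Duty = $45,675.72 × 8.5% + 3,574 × $0.19 = $4,561.50.
Total = $30,755.10 + $8,693.97 + $4,561.50 = $44,010.57.

$44,010.57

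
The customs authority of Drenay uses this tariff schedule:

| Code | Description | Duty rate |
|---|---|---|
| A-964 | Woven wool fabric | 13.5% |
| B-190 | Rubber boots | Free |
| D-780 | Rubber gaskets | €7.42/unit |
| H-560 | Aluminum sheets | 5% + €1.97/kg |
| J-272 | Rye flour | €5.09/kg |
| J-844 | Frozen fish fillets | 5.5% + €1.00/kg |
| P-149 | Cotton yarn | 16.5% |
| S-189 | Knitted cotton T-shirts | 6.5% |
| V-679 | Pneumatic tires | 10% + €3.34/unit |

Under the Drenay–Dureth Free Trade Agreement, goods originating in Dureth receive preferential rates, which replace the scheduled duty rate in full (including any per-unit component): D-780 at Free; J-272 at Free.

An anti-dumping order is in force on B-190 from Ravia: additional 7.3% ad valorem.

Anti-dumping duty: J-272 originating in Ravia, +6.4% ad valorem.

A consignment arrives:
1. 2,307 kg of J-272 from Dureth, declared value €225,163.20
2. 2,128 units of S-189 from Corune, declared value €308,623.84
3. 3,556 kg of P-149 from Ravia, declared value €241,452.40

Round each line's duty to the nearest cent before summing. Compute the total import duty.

Line 1 (J-272, Dureth, 2,307 kg, €225,163.20):
Base rate for J-272 is €5.09/kg.
Origin Dureth qualifies under the Drenay–Dureth agreement and J-272 is covered: preferential rate Free applies instead.
The additional-duty order on J-272 targets Ravia, not Dureth; it does not apply.
Duty = €225,163.20 × 0% = €0.00.
Line 2 (S-189, Corune, 2,128 units, €308,623.84):
Base rate for S-189 is 6.5%.
Duty = €308,623.84 × 6.5% = €20,060.55.
Line 3 (P-149, Ravia, 3,556 kg, €241,452.40):
Base rate for P-149 is 16.5%.
Duty = €241,452.40 × 16.5% = €39,839.65.
Total = €0.00 + €20,060.55 + €39,839.65 = €59,900.20.

€59,900.20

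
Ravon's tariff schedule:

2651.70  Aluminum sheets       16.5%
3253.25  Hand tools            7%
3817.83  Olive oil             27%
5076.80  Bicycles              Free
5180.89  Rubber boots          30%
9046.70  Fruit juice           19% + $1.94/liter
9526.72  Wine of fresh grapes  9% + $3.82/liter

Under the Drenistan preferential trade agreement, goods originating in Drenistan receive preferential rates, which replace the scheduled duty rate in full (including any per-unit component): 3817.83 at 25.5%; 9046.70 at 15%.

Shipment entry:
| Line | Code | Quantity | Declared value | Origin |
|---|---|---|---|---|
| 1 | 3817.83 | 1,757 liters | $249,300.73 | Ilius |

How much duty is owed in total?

Line 1 (3817.83, Ilius, 1,757 liters, $249,300.73):
Base rate for 3817.83 is 27%.
3817.83 has an FTA preferential rate, but origin Ilius is not Drenistan; base rate stands.
Duty = $249,300.73 × 27% = $67,311.20.

$67,311.20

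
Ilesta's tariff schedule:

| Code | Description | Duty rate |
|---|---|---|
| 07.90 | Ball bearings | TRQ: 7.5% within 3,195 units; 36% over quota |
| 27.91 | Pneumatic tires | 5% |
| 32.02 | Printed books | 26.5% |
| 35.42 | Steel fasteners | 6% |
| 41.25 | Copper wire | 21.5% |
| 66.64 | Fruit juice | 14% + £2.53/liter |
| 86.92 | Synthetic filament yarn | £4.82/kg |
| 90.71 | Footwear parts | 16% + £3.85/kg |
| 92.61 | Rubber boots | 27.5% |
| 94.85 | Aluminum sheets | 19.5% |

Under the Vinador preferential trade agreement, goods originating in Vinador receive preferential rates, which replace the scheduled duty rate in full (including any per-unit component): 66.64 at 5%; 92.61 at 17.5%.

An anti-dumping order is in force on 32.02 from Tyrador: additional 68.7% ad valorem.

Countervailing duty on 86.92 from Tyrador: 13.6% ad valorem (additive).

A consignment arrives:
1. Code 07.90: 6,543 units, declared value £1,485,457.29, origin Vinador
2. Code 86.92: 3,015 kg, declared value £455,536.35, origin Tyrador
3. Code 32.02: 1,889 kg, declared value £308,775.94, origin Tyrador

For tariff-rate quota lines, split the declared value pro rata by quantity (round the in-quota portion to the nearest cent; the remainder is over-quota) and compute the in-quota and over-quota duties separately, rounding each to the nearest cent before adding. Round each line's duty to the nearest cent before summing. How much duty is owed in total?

Line 1 (07.90, Vinador, 6,543 units, £1,485,457.29):
Code 07.90 is under a tariff-rate quota (threshold 3,195 units). In-quota: 3,195 units at 7.5%; over-quota: 3,348 units at 36%.
Pro-rata value split: in-quota = £1,485,457.29 × 3,195/6,543 = £725,360.85; over-quota = £1,485,457.29 − £725,360.85 = £760,096.44.
In-quota duty = £725,360.85 × 7.5% = £54,402.06. Over-quota duty = £760,096.44 × 36% = £273,634.72.
Line duty = £54,402.06 + £273,634.72 = £328,036.78.
Line 2 (86.92, Tyrador, 3,015 kg, £455,536.35):
Base rate for 86.92 is £4.82/kg.
Additional duty on 86.92 from Tyrador: +13.6% ad valorem. Applied ad valorem rate = 13.6%.
Duty = £455,536.35 × 13.6% + 3,015 × £4.82 = £76,485.24.
Line 3 (32.02, Tyrador, 1,889 kg, £308,775.94):
Base rate for 32.02 is 26.5%.
Additional duty on 32.02 from Tyrador: +68.7%. Applied ad valorem rate: 26.5% + 68.7% = 95.2%.
Duty = £308,775.94 × 95.2% = £293,954.69.
Total = £328,036.78 + £76,485.24 + £293,954.69 = £698,476.71.

£698,476.71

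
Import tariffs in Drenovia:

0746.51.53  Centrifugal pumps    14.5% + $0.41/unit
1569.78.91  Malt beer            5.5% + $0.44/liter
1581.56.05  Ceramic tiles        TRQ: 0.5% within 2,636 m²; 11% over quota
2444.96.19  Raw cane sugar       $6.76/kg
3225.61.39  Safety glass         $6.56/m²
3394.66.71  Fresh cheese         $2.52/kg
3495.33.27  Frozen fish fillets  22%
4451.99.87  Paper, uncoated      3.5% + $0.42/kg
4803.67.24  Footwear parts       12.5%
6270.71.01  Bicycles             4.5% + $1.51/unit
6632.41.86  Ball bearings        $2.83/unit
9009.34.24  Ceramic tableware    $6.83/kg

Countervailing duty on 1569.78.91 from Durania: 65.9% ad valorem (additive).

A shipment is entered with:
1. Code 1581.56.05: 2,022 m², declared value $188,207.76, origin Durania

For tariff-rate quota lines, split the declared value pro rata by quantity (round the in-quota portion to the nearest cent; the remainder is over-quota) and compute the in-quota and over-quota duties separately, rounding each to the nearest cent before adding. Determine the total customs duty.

Line 1 (1581.56.05, Durania, 2,022 m², $188,207.76):
Code 1581.56.05 is under a tariff-rate quota (threshold 2,636 m²). Quantity 2,022 m² is within the quota, so the in-quota rate 0.5% applies to the full value.
Duty = $188,207.76 × 0.5% = $941.04.

$941.04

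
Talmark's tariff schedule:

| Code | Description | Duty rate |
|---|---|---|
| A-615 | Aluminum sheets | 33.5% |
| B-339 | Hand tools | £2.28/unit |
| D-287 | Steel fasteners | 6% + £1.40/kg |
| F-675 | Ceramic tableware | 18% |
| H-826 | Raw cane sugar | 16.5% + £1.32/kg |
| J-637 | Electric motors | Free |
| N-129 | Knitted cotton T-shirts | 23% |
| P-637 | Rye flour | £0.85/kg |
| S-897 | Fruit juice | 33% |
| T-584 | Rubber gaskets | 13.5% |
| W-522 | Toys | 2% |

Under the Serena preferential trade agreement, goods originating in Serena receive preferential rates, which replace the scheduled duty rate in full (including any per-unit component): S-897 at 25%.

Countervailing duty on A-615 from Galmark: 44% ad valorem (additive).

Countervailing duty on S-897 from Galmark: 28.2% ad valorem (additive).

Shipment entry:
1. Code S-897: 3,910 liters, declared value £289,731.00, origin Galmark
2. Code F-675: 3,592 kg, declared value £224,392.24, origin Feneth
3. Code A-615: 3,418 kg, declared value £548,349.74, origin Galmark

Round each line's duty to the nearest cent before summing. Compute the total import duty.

£642,677.02

Line 1 (S-897, Galmark, 3,910 liters, £289,731.00):
Base rate for S-897 is 33%.
S-897 has an FTA preferential rate, but origin Galmark is not Serena; base rate stands.
Additional duty on S-897 from Galmark: +28.2%. Applied ad valorem rate: 33% + 28.2% = 61.2%.
Duty = £289,731.00 × 61.2% = £177,315.37.
Line 2 (F-675, Feneth, 3,592 kg, £224,392.24):
Base rate for F-675 is 18%.
Duty = £224,392.24 × 18% = £40,390.60.
Line 3 (A-615, Galmark, 3,418 kg, £548,349.74):
Base rate for A-615 is 33.5%.
Additional duty on A-615 from Galmark: +44%. Applied ad valorem rate: 33.5% + 44% = 77.5%.
Duty = £548,349.74 × 77.5% = £424,971.05.
Total = £177,315.37 + £40,390.60 + £424,971.05 = £642,677.02.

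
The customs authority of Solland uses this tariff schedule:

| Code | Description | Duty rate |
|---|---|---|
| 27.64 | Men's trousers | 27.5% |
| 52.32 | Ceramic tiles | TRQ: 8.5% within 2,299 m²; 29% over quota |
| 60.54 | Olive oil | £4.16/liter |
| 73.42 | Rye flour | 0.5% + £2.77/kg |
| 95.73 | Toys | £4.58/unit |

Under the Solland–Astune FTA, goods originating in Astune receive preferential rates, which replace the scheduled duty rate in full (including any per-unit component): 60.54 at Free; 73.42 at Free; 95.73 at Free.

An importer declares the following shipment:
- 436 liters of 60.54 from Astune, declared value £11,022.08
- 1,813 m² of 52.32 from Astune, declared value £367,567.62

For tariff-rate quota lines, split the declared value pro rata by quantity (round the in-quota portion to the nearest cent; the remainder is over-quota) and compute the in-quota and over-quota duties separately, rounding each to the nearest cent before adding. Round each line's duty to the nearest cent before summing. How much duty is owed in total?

£31,243.25

Line 1 (60.54, Astune, 436 liters, £11,022.08):
Base rate for 60.54 is £4.16/liter.
Origin Astune qualifies under the Solland–Astune agreement and 60.54 is covered: preferential rate Free applies instead.
Duty = £11,022.08 × 0% = £0.00.
Line 2 (52.32, Astune, 1,813 m², £367,567.62):
Code 52.32 is under a tariff-rate quota (threshold 2,299 m²). Quantity 1,813 m² is within the quota, so the in-quota rate 8.5% applies to the full value.
Duty = £367,567.62 × 8.5% = £31,243.25.
Total = £0.00 + £31,243.25 = £31,243.25.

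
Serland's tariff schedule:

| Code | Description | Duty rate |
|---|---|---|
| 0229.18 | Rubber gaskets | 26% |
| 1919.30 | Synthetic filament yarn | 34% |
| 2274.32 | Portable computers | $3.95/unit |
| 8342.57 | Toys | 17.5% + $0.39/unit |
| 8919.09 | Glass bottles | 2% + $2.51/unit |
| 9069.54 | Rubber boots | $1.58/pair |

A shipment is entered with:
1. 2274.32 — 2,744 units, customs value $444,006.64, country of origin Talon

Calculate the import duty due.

Line 1 (2274.32, Talon, 2,744 units, $444,006.64):
Base rate for 2274.32 is $3.95/unit.
Duty = 2,744 × $3.95 = $10,838.80.

$10,838.80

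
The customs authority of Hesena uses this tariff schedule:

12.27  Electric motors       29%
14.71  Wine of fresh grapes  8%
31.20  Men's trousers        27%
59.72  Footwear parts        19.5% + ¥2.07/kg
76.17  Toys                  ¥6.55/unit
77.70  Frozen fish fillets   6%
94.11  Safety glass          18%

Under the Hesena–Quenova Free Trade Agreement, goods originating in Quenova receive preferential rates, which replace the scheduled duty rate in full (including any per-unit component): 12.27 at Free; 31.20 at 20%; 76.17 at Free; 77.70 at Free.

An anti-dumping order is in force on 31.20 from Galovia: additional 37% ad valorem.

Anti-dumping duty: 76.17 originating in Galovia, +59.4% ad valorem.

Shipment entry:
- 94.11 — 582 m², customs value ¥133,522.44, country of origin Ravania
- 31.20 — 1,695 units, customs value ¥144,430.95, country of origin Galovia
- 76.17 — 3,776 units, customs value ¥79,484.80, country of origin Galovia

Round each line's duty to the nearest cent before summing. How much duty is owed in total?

¥188,416.62

Line 1 (94.11, Ravania, 582 m², ¥133,522.44):
Base rate for 94.11 is 18%.
Duty = ¥133,522.44 × 18% = ¥24,034.04.
Line 2 (31.20, Galovia, 1,695 units, ¥144,430.95):
Base rate for 31.20 is 27%.
31.20 has an FTA preferential rate, but origin Galovia is not Quenova; base rate stands.
Additional duty on 31.20 from Galovia: +37%. Applied ad valorem rate: 27% + 37% = 64%.
Duty = ¥144,430.95 × 64% = ¥92,435.81.
Line 3 (76.17, Galovia, 3,776 units, ¥79,484.80):
Base rate for 76.17 is ¥6.55/unit.
76.17 has an FTA preferential rate, but origin Galovia is not Quenova; base rate stands.
Additional duty on 76.17 from Galovia: +59.4% ad valorem. Applied ad valorem rate = 59.4%.
Duty = ¥79,484.80 × 59.4% + 3,776 × ¥6.55 = ¥71,946.77.
Total = ¥24,034.04 + ¥92,435.81 + ¥71,946.77 = ¥188,416.62.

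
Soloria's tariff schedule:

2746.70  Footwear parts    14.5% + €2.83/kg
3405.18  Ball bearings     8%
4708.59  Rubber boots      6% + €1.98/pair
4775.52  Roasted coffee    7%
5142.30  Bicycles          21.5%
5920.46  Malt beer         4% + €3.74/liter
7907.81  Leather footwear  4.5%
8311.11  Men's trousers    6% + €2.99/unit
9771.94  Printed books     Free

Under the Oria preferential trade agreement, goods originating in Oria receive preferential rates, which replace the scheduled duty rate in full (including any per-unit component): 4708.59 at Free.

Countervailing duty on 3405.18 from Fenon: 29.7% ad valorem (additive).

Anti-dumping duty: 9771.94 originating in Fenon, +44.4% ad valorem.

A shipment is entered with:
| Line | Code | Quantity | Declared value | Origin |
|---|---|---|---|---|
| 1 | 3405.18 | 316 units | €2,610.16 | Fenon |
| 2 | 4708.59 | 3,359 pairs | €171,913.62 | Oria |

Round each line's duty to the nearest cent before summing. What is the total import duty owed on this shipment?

€984.03

Line 1 (3405.18, Fenon, 316 units, €2,610.16):
Base rate for 3405.18 is 8%.
Additional duty on 3405.18 from Fenon: +29.7%. Applied ad valorem rate: 8% + 29.7% = 37.7%.
Duty = €2,610.16 × 37.7% = €984.03.
Line 2 (4708.59, Oria, 3,359 pairs, €171,913.62):
Base rate for 4708.59 is 6% + €1.98/pair.
Origin Oria qualifies under the Soloria–Oria agreement and 4708.59 is covered: preferential rate Free applies instead.
Duty = €171,913.62 × 0% = €0.00.
Total = €984.03 + €0.00 = €984.03.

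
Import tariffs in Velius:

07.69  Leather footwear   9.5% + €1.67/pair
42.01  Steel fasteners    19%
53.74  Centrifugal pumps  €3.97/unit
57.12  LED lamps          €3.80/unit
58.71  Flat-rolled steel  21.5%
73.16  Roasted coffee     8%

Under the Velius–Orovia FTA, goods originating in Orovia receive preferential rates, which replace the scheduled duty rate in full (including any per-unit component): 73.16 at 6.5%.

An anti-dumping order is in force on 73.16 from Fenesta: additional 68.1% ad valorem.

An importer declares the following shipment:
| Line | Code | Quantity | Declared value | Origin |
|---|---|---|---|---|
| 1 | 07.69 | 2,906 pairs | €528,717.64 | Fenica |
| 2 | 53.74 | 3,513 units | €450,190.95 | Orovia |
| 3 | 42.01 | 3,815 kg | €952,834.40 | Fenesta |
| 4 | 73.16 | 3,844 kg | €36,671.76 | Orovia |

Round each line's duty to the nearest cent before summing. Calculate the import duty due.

Line 1 (07.69, Fenica, 2,906 pairs, €528,717.64):
Base rate for 07.69 is 9.5% + €1.67/pair.
Duty = €528,717.64 × 9.5% + 2,906 × €1.67 = €55,081.20.
Line 2 (53.74, Orovia, 3,513 units, €450,190.95):
Base rate for 53.74 is €3.97/unit.
Origin Orovia is the FTA partner but 53.74 is not on the preference list; base rate stands.
Duty = 3,513 × €3.97 = €13,946.61.
Line 3 (42.01, Fenesta, 3,815 kg, €952,834.40):
Base rate for 42.01 is 19%.
Duty = €952,834.40 × 19% = €181,038.54.
Line 4 (73.16, Orovia, 3,844 kg, €36,671.76):
Base rate for 73.16 is 8%.
Origin Orovia qualifies under the Velius–Orovia agreement and 73.16 is covered: preferential rate 6.5% applies instead.
The additional-duty order on 73.16 targets Fenesta, not Orovia; it does not apply.
Duty = €36,671.76 × 6.5% = €2,383.66.
Total = €55,081.20 + €13,946.61 + €181,038.54 + €2,383.66 = €252,450.01.

€252,450.01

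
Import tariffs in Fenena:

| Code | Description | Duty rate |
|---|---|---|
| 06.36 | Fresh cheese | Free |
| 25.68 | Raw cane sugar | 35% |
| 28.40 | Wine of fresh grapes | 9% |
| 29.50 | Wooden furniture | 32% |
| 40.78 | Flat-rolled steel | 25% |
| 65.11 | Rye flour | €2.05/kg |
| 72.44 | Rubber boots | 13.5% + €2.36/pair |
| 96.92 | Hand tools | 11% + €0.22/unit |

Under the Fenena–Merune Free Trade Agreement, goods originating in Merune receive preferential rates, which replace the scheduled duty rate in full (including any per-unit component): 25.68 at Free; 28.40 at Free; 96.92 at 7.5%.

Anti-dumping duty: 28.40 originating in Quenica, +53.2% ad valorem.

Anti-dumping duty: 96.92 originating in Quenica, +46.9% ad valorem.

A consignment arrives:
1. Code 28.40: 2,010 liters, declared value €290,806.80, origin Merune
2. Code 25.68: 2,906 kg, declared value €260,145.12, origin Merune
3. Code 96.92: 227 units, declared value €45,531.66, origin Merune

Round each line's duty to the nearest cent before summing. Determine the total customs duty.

Line 1 (28.40, Merune, 2,010 liters, €290,806.80):
Base rate for 28.40 is 9%.
Origin Merune qualifies under the Fenena–Merune agreement and 28.40 is covered: preferential rate Free applies instead.
The additional-duty order on 28.40 targets Quenica, not Merune; it does not apply.
Duty = €290,806.80 × 0% = €0.00.
Line 2 (25.68, Merune, 2,906 kg, €260,145.12):
Base rate for 25.68 is 35%.
Origin Merune qualifies under the Fenena–Merune agreement and 25.68 is covered: preferential rate Free applies instead.
Duty = €260,145.12 × 0% = €0.00.
Line 3 (96.92, Merune, 227 units, €45,531.66):
Base rate for 96.92 is 11% + €0.22/unit.
Origin Merune qualifies under the Fenena–Merune agreement and 96.92 is covered: preferential rate 7.5% applies instead.
The additional-duty order on 96.92 targets Quenica, not Merune; it does not apply.
Duty = €45,531.66 × 7.5% = €3,414.87.
Total = €0.00 + €0.00 + €3,414.87 = €3,414.87.

€3,414.87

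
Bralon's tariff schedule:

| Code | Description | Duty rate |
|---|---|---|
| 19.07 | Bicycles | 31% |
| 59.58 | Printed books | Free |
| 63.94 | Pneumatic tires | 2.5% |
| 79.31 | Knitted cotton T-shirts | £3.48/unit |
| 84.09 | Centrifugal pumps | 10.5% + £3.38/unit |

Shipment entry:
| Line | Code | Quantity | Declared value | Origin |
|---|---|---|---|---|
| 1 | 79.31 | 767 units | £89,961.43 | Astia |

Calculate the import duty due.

Line 1 (79.31, Astia, 767 units, £89,961.43):
Base rate for 79.31 is £3.48/unit.
Duty = 767 × £3.48 = £2,669.16.

£2,669.16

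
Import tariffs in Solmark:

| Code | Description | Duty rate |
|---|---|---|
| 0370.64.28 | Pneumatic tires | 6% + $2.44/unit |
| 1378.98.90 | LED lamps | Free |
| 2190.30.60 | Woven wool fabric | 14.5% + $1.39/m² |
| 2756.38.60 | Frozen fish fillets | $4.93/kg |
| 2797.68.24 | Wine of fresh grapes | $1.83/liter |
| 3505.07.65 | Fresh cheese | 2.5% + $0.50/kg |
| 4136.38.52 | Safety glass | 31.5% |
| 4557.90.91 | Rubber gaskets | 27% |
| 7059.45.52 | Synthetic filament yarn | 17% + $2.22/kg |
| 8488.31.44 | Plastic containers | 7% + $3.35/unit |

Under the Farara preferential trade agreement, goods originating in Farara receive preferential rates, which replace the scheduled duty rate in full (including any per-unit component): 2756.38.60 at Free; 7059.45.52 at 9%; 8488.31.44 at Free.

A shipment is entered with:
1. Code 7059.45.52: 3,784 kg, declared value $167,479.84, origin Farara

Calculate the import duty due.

$15,073.19

Line 1 (7059.45.52, Farara, 3,784 kg, $167,479.84):
Base rate for 7059.45.52 is 17% + $2.22/kg.
Origin Farara qualifies under the Solmark–Farara agreement and 7059.45.52 is covered: preferential rate 9% applies instead.
Duty = $167,479.84 × 9% = $15,073.19.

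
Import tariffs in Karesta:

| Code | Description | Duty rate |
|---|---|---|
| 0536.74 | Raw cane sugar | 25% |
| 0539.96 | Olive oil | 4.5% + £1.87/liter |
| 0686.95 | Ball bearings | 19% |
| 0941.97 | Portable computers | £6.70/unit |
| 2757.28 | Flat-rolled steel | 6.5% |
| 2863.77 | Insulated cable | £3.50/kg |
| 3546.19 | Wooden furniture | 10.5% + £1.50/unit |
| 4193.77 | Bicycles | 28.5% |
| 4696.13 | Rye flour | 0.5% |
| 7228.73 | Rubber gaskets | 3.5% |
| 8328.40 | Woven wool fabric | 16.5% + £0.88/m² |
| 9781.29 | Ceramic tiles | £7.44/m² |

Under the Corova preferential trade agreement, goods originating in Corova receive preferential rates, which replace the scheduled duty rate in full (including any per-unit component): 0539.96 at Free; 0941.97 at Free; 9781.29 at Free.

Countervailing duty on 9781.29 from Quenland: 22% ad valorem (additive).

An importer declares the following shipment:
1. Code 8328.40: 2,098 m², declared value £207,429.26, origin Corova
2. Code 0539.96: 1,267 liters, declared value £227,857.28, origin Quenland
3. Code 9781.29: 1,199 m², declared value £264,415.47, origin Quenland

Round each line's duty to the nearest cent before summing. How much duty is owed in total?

£115,786.90

Line 1 (8328.40, Corova, 2,098 m², £207,429.26):
Base rate for 8328.40 is 16.5% + £0.88/m².
Origin Corova is the FTA partner but 8328.40 is not on the preference list; base rate stands.
Duty = £207,429.26 × 16.5% + 2,098 × £0.88 = £36,072.07.
Line 2 (0539.96, Quenland, 1,267 liters, £227,857.28):
Base rate for 0539.96 is 4.5% + £1.87/liter.
0539.96 has an FTA preferential rate, but origin Quenland is not Corova; base rate stands.
Duty = £227,857.28 × 4.5% + 1,267 × £1.87 = £12,622.87.
Line 3 (9781.29, Quenland, 1,199 m², £264,415.47):
Base rate for 9781.29 is £7.44/m².
9781.29 has an FTA preferential rate, but origin Quenland is not Corova; base rate stands.
Additional duty on 9781.29 from Quenland: +22% ad valorem. Applied ad valorem rate = 22%.
Duty = £264,415.47 × 22% + 1,199 × £7.44 = £67,091.96.
Total = £36,072.07 + £12,622.87 + £67,091.96 = £115,786.90.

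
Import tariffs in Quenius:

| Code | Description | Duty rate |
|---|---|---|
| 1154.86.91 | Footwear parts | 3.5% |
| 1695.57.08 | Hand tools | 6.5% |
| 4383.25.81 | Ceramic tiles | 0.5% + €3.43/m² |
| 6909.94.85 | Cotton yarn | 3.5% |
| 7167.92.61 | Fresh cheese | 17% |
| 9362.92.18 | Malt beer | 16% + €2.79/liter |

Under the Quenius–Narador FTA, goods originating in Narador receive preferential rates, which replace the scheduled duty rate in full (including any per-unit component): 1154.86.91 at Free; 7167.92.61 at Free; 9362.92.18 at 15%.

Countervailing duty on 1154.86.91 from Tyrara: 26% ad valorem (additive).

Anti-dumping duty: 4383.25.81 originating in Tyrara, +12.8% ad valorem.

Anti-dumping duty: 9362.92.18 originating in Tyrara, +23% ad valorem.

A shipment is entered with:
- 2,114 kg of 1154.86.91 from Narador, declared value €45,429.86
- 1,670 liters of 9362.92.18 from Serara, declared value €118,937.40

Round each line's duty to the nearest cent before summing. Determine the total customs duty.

Line 1 (1154.86.91, Narador, 2,114 kg, €45,429.86):
Base rate for 1154.86.91 is 3.5%.
Origin Narador qualifies under the Quenius–Narador agreement and 1154.86.91 is covered: preferential rate Free applies instead.
The additional-duty order on 1154.86.91 targets Tyrara, not Narador; it does not apply.
Duty = €45,429.86 × 0% = €0.00.
Line 2 (9362.92.18, Serara, 1,670 liters, €118,937.40):
Base rate for 9362.92.18 is 16% + €2.79/liter.
9362.92.18 has an FTA preferential rate, but origin Serara is not Narador; base rate stands.
The additional-duty order on 9362.92.18 targets Tyrara, not Serara; it does not apply.
Duty = €118,937.40 × 16% + 1,670 × €2.79 = €23,689.28.
Total = €0.00 + €23,689.28 = €23,689.28.

€23,689.28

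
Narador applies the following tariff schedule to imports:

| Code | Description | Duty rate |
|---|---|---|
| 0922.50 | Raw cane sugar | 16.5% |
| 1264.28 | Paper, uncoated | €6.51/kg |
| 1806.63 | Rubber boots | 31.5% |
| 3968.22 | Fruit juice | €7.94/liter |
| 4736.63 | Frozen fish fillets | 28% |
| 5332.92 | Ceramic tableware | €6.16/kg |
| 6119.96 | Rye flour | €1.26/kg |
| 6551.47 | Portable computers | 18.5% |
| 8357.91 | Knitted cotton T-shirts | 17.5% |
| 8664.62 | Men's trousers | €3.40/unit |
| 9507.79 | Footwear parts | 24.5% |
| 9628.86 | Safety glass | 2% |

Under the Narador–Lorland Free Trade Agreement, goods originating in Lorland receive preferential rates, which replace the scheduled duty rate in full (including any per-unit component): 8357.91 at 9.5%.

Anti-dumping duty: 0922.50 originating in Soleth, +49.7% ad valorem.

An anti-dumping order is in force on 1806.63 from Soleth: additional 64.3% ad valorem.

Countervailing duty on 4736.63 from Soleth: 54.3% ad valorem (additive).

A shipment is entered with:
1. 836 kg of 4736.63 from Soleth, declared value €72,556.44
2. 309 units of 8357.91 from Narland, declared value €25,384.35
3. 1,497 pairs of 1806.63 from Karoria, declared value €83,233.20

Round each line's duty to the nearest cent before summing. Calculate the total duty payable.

€90,374.67

Line 1 (4736.63, Soleth, 836 kg, €72,556.44):
Base rate for 4736.63 is 28%.
Additional duty on 4736.63 from Soleth: +54.3%. Applied ad valorem rate: 28% + 54.3% = 82.3%.
Duty = €72,556.44 × 82.3% = €59,713.95.
Line 2 (8357.91, Narland, 309 units, €25,384.35):
Base rate for 8357.91 is 17.5%.
8357.91 has an FTA preferential rate, but origin Narland is not Lorland; base rate stands.
Duty = €25,384.35 × 17.5% = €4,442.26.
Line 3 (1806.63, Karoria, 1,497 pairs, €83,233.20):
Base rate for 1806.63 is 31.5%.
The additional-duty order on 1806.63 targets Soleth, not Karoria; it does not apply.
Duty = €83,233.20 × 31.5% = €26,218.46.
Total = €59,713.95 + €4,442.26 + €26,218.46 = €90,374.67.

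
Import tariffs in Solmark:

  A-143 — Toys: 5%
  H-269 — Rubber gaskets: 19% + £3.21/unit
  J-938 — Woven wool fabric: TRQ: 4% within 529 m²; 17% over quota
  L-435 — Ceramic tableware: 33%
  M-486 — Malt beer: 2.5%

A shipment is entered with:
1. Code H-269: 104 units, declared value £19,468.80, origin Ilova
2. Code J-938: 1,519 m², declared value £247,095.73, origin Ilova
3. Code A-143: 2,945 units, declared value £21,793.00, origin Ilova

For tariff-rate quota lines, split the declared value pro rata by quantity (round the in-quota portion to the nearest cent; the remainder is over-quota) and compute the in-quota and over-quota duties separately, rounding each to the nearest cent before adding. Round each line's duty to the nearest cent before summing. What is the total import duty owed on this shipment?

£35,942.02

Line 1 (H-269, Ilova, 104 units, £19,468.80):
Base rate for H-269 is 19% + £3.21/unit.
Duty = £19,468.80 × 19% + 104 × £3.21 = £4,032.91.
Line 2 (J-938, Ilova, 1,519 m², £247,095.73):
Code J-938 is under a tariff-rate quota (threshold 529 m²). In-quota: 529 m² at 4%; over-quota: 990 m² at 17%.
Pro-rata value split: in-quota = £247,095.73 × 529/1,519 = £86,052.43; over-quota = £247,095.73 − £86,052.43 = £161,043.30.
In-quota duty = £86,052.43 × 4% = £3,442.10. Over-quota duty = £161,043.30 × 17% = £27,377.36.
Line duty = £3,442.10 + £27,377.36 = £30,819.46.
Line 3 (A-143, Ilova, 2,945 units, £21,793.00):
Base rate for A-143 is 5%.
Duty = £21,793.00 × 5% = £1,089.65.
Total = £4,032.91 + £30,819.46 + £1,089.65 = £35,942.02.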